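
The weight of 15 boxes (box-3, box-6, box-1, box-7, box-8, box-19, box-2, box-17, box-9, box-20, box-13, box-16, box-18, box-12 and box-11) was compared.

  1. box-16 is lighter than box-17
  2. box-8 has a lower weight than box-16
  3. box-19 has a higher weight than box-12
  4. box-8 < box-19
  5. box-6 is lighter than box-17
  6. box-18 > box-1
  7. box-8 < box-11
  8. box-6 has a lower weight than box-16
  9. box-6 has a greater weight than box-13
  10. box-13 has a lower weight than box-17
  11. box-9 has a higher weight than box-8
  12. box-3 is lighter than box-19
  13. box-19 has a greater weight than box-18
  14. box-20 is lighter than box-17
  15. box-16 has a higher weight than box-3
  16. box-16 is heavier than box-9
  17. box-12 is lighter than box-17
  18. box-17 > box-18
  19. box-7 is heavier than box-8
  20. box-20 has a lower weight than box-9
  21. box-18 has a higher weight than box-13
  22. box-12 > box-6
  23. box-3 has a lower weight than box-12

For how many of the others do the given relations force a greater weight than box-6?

The elements the relations force above box-6 are box-12, box-16, box-19, box-17 — no chain reaches any other.
That is 4.

4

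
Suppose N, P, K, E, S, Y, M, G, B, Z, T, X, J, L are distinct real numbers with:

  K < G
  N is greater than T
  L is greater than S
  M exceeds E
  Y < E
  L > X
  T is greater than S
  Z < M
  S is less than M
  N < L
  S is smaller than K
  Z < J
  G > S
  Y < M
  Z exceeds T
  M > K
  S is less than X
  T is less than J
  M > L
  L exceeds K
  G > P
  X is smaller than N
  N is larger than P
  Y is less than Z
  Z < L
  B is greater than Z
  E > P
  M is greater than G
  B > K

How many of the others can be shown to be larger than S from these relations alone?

10

The elements the relations force above S are T, X, K, N, G, Z, L, J, M, B — no chain reaches any other.
That is 10.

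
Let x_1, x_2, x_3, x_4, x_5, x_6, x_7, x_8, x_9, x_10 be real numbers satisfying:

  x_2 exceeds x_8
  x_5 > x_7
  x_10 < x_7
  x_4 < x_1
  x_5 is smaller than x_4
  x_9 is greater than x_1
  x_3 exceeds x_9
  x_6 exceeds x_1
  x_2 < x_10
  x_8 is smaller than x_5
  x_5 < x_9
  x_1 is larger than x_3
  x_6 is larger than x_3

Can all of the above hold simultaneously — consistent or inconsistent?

We have x_3 < x_1 stated directly, yet also x_1 < x_9 < x_3 by chaining the others — so x_1 < x_3. Contradiction.

inconsistent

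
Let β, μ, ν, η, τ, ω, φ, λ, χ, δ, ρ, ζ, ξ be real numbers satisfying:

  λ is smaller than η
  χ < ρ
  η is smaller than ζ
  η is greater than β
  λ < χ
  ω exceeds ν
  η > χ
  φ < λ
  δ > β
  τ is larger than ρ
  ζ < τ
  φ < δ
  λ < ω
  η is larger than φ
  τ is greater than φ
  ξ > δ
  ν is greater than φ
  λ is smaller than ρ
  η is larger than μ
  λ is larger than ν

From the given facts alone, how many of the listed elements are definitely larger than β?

5

The elements the relations force above β are δ, ξ, η, ζ, τ — no chain reaches any other.
That is 5.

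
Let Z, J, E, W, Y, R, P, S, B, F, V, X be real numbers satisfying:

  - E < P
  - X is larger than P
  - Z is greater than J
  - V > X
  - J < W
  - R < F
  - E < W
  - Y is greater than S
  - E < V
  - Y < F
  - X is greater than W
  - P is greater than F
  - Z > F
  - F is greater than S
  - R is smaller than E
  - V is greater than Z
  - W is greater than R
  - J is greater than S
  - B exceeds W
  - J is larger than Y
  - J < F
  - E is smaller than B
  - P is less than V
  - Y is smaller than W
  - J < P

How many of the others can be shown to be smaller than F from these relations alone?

The elements the relations force below F are S, R, Y, J — no chain reaches any other.
That is 4.

4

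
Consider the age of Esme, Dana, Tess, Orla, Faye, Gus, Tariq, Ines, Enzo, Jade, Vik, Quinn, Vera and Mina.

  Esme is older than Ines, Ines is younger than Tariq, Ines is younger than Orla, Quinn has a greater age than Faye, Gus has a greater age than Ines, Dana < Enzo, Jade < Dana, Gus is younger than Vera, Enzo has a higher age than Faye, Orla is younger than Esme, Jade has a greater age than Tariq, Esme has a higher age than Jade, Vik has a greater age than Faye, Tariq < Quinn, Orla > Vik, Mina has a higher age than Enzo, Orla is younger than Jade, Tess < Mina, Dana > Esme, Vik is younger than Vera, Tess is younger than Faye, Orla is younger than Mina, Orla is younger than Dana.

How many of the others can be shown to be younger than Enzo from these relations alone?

9

Directly below Enzo: Faye, Dana.
One step further: Tess, Orla, Jade, Esme (6 so far).
One step further: Ines, Tariq, Vik (9 so far).
No other element is forced below Enzo by the given relations, so the count is 9.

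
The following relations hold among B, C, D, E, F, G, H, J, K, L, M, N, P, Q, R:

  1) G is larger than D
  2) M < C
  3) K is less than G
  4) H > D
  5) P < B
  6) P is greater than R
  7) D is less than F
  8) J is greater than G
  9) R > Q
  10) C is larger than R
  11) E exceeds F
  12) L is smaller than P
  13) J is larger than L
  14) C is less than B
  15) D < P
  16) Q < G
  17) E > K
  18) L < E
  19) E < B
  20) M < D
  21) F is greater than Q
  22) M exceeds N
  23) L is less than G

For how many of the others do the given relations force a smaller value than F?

4

Directly below F: D, Q.
One step further: M (3 so far).
One step further: N (4 so far).
No other element is forced below F by the given relations, so the count is 4.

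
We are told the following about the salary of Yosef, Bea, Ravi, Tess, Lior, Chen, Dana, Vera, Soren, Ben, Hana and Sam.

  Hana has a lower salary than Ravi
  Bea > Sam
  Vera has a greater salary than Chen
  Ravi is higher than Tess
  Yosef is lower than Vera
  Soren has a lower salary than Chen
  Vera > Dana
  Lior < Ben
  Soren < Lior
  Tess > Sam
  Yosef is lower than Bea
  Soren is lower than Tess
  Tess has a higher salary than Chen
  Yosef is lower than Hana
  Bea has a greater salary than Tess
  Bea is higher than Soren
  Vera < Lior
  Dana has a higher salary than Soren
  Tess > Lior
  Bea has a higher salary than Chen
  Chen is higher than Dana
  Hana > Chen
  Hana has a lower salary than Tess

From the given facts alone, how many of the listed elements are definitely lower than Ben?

The elements the relations force below Ben are Soren, Dana, Chen, Yosef, Vera, Lior — no chain reaches any other.
That is 6.

6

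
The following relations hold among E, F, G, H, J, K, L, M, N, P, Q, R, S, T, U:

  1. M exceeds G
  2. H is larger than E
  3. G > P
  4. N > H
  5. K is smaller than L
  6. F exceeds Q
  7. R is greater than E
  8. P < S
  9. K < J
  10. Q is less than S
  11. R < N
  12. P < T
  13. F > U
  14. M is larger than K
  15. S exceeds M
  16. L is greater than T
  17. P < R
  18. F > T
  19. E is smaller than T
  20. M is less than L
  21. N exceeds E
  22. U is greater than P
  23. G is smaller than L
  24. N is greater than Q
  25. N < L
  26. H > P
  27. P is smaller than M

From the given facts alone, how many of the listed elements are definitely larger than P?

The elements the relations force above P are G, M, U, S, H, R, N, T, F, L — no chain reaches any other.
That is 10.

10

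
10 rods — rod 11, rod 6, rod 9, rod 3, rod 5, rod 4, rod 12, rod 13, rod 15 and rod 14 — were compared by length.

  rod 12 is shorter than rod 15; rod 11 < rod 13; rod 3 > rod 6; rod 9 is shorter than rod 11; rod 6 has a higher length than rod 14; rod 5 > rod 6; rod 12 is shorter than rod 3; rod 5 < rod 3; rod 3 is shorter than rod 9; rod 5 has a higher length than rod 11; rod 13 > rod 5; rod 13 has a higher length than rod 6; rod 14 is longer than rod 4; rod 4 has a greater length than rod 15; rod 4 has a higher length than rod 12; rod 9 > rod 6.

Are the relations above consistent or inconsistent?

inconsistent

We have rod 5 < rod 3 stated directly, yet also rod 3 < rod 9 < rod 11 < rod 5 by chaining the others — so rod 3 < rod 5. Contradiction.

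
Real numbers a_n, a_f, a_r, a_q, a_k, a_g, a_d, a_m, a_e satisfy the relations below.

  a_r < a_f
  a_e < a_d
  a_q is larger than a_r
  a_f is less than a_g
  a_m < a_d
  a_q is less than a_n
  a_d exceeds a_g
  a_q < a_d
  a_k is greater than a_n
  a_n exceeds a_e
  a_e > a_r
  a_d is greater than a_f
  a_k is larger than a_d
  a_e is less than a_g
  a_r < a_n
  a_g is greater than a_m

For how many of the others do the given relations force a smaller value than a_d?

6

Directly below a_d: a_m, a_e, a_q, a_f, a_g.
One step further: a_r (6 so far).
No other element is forced below a_d by the given relations, so the count is 6.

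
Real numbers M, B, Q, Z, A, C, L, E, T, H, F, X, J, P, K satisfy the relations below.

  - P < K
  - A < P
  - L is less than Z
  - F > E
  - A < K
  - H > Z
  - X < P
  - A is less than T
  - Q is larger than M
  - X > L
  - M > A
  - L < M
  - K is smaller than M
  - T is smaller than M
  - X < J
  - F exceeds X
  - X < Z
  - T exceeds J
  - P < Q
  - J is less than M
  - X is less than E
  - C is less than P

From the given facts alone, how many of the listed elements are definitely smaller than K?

The elements the relations force below K are L, A, X, C, P — no chain reaches any other.
That is 5.

5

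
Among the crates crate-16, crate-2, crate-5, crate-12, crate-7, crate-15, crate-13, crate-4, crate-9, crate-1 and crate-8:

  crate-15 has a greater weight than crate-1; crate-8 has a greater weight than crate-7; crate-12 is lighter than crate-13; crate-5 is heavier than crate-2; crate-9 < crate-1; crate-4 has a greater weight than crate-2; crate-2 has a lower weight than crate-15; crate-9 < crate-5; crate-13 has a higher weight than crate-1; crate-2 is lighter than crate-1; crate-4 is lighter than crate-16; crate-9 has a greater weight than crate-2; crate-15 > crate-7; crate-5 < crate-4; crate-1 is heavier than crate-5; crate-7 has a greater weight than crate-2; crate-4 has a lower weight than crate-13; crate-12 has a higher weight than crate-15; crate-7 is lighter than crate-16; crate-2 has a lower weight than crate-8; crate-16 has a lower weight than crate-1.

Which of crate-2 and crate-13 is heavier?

crate-13

crate-2 < crate-9 < crate-5 < crate-4 < crate-16 < crate-1 < crate-15 < crate-12 < crate-13, by transitivity through crate-9, crate-5, crate-4, crate-16, crate-1, crate-15, crate-12.
So crate-2 < crate-13; crate-13 is the heavier of the two.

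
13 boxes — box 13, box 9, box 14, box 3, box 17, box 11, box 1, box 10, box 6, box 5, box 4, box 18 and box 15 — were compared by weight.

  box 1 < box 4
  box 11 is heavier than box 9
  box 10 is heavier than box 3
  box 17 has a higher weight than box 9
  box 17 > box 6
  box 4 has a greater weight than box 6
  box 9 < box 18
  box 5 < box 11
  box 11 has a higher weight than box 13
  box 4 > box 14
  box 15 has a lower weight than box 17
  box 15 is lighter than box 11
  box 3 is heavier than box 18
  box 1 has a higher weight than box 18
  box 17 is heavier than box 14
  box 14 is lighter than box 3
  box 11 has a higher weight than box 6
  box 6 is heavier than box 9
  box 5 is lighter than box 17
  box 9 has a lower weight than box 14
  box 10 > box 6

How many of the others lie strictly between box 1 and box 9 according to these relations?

1

The relations place box 9 below box 1. An element lies strictly between them when it is forced above box 9 and also forced below box 1.
Above box 9: {box 14, box 18, box 3, box 6, box 11, box 4, box 17, box 10}. Below box 1: {box 18}.
Intersection: {box 18} — 1.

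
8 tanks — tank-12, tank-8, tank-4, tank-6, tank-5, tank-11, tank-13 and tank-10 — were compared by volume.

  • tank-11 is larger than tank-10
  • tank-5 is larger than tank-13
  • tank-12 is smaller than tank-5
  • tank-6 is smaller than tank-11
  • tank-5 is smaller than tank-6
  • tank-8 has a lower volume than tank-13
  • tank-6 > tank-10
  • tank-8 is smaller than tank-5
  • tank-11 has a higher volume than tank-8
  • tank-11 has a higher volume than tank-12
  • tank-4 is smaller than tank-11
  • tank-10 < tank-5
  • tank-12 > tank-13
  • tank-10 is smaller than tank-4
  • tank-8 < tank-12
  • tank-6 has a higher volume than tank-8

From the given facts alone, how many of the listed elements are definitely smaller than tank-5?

From tank-5 the given relations immediately reach tank-8, tank-13, tank-12, tank-10.
Nothing else is reachable below tank-5; 4 in all.

4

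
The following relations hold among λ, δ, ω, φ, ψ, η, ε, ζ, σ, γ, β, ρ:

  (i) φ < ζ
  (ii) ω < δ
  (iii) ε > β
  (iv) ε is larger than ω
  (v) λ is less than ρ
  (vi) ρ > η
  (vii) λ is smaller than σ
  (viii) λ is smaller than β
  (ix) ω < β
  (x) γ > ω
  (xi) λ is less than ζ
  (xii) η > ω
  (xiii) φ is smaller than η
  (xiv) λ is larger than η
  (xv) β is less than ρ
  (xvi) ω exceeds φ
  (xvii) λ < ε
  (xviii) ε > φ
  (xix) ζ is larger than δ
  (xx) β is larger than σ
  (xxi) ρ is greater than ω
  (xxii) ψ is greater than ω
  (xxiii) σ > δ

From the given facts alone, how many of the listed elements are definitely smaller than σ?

5

From σ the given relations immediately reach δ, λ.
From those, ω, η — 4 in total.
From those, φ — 5 in total.
No other element is forced below σ by the given relations, so the count is 5.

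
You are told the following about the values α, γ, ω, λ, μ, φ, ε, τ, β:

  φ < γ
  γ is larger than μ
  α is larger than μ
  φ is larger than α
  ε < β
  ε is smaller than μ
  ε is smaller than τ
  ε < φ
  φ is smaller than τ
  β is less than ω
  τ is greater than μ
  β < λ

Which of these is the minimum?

Chaining upward from ε: directly above it, β, μ, φ, τ; then α, ω, λ, γ.
That covers every other element, and nothing is given below ε, so ε is the minimum.

ε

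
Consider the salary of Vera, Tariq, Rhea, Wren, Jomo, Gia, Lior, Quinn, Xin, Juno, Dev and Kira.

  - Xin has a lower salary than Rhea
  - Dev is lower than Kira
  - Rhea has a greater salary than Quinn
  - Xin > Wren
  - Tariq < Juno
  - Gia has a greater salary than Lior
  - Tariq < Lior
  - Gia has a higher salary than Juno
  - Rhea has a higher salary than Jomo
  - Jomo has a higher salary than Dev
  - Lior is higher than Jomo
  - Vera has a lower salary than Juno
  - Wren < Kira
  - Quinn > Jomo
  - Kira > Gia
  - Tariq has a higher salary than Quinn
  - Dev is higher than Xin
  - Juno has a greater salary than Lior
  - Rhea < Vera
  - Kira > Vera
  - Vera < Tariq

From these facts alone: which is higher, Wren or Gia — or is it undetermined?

Gia

The relevant relations are Wren < Xin; Xin < Dev; Dev < Jomo; Jomo < Quinn; Quinn < Rhea; Rhea < Vera; Vera < Tariq; Tariq < Lior; Lior < Juno; Juno < Gia.
Together: Wren < Xin < Dev < Jomo < Quinn < Rhea < Vera < Tariq < Lior < Juno < Gia.
So Gia is higher.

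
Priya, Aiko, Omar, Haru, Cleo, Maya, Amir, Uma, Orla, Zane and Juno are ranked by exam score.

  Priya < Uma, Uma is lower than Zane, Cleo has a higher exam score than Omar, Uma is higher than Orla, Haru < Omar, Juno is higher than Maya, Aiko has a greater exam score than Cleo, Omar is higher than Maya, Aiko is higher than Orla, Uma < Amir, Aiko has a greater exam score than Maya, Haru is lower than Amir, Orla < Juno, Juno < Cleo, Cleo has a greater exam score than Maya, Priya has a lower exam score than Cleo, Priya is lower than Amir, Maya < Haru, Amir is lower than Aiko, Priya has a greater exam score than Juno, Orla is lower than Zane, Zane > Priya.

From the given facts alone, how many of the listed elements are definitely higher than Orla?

7

The elements the relations force above Orla are Juno, Priya, Uma, Zane, Amir, Cleo, Aiko — no chain reaches any other.
That is 7.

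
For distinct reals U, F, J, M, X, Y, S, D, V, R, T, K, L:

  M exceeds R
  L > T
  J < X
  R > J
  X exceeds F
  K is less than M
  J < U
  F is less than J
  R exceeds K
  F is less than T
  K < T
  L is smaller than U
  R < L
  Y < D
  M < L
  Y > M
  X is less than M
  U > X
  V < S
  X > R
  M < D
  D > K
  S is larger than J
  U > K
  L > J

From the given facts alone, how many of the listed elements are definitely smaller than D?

7

The elements the relations force below D are K, F, J, R, X, M, Y — no chain reaches any other.
That is 7.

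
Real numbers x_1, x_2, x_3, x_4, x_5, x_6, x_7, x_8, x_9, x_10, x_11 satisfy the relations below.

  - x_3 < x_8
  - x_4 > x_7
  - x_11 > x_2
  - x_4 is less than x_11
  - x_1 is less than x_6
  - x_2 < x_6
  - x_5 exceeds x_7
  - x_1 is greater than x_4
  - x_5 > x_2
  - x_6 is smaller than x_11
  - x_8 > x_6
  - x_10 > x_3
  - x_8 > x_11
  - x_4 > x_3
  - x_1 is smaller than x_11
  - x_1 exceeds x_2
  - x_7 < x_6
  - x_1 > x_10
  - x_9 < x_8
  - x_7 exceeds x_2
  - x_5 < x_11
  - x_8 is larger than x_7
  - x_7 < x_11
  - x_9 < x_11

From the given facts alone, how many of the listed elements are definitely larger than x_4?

From x_4 the given relations immediately reach x_1, x_11.
From those, x_6, x_8 — 4 in total.
No other element is forced above x_4 by the given relations, so the count is 4.

4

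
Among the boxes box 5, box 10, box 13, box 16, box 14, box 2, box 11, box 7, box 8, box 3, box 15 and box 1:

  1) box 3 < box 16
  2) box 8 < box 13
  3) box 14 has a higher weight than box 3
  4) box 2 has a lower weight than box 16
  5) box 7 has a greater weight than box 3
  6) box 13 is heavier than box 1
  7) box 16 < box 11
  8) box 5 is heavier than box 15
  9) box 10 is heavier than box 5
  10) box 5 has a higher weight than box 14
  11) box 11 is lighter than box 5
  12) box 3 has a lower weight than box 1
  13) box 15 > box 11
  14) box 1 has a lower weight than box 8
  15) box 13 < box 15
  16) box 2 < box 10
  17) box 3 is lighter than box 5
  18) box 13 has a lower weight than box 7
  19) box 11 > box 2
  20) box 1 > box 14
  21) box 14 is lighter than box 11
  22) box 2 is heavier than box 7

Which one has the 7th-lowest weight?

The consecutive relations fix a unique order: box 3 < box 14 < box 1 < box 8 < box 13 < box 7 < box 2 < box 16 < box 11 < box 15 < box 5 < box 10.
Counting 7 from the smallest end gives box 2.

box 2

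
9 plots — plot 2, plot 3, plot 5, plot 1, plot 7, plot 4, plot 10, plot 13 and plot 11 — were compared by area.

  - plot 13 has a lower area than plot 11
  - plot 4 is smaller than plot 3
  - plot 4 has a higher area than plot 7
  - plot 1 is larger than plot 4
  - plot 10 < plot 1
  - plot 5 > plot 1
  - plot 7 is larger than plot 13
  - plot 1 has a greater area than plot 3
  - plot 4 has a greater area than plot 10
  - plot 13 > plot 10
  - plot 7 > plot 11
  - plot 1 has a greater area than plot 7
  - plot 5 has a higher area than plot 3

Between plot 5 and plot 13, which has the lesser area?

plot 13 < plot 11 and plot 11 < plot 7 give plot 13 < plot 7.
Then plot 7 < plot 4 extends the chain to plot 4.
With plot 4 < plot 3: plot 13 < plot 11 < plot 7 < plot 4 < plot 3.
Then plot 3 < plot 1 extends the chain to plot 1.
Then plot 1 < plot 5 extends the chain to plot 5.
So plot 13 < plot 5; plot 13 is the smaller of the two.

plot 13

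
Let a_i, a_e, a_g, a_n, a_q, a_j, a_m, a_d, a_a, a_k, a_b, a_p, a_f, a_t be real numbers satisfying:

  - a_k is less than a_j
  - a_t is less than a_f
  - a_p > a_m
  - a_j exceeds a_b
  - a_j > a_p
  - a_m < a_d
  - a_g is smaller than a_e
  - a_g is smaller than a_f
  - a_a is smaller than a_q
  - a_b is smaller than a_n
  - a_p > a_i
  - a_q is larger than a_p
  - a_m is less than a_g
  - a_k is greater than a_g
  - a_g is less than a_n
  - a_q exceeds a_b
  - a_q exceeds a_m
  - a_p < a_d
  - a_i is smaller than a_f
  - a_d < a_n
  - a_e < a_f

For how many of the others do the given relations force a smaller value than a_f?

5

Directly below a_f: a_i, a_g, a_e, a_t.
One step further: a_m (5 so far).
Nothing else is reachable below a_f; 5 in all.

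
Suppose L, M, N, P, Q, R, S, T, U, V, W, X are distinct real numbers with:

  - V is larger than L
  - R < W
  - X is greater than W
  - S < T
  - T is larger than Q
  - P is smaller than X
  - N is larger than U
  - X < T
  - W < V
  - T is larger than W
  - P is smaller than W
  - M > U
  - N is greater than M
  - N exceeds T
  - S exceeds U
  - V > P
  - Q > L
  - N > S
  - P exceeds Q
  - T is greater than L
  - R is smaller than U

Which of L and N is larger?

N

The relevant relations are L < Q; Q < P; P < W; W < T; T < N.
Together: L < Q < P < W < T < N.
So L < N; N is the larger of the two.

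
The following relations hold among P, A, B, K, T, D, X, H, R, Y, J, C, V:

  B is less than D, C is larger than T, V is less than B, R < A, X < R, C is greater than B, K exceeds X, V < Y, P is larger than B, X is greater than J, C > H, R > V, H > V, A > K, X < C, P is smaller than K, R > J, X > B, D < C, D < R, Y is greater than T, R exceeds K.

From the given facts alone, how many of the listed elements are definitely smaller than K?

From K the given relations immediately reach X, P.
From those, B, J — 4 in total.
From those, V — 5 in total.
Nothing else is reachable below K; 5 in all.

5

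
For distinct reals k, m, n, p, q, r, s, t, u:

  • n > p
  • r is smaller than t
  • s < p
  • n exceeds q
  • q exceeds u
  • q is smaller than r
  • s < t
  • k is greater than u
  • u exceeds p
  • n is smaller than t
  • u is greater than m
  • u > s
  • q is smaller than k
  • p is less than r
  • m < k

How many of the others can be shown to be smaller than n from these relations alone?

5

The elements the relations force below n are s, m, p, u, q — no chain reaches any other.
That is 5.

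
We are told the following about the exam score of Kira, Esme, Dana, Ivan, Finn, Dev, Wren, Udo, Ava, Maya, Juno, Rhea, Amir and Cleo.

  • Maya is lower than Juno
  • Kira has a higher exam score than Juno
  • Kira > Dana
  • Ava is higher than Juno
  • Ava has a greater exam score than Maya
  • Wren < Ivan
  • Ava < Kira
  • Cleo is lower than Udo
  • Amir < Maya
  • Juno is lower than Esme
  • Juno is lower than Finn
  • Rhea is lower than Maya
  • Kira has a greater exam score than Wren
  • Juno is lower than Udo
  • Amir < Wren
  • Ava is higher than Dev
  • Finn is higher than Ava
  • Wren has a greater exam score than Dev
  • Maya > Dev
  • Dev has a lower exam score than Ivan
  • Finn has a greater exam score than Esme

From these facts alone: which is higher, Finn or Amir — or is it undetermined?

Amir < Maya and Maya < Juno give Amir < Juno.
Then Juno < Esme extends the chain to Esme.
Then Esme < Finn extends the chain to Finn.
So Finn is higher.

Finn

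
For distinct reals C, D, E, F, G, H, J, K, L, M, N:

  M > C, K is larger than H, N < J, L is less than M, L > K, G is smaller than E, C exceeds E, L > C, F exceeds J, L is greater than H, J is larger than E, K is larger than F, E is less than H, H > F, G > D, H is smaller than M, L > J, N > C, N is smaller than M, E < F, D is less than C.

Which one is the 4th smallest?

C

Piecing the relations together gives one ordering: D < G < E < C < N < J < F < H < K < L < M.
Counting 4 from the smallest end gives C.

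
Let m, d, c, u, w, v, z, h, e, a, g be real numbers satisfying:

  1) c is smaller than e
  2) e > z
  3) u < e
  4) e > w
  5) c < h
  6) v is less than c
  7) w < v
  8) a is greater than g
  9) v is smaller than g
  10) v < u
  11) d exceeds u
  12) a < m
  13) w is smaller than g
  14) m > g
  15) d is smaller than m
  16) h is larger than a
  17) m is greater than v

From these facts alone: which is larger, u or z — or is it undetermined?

undetermined

Following every chain through u: above u we get d, m, e; below u we get w, v.
z is not reached, and no chain runs the other way from z to u.
So the given relations leave the order of u and z undetermined.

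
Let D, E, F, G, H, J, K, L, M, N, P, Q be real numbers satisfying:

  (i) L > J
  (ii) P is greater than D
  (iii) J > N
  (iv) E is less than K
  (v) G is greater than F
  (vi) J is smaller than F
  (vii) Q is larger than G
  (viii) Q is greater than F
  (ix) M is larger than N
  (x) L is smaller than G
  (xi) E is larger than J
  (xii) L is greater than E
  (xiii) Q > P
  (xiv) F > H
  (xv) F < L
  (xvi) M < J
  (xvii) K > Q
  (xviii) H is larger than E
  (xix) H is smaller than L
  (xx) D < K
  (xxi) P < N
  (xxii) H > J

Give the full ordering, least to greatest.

Each adjacent pair is fixed by a given relation: D < P; P < N; N < M; M < J; J < E; E < H; H < F; F < L; L < G; G < Q; Q < K. Chaining them end to end gives the full order.

D < P < N < M < J < E < H < F < L < G < Q < K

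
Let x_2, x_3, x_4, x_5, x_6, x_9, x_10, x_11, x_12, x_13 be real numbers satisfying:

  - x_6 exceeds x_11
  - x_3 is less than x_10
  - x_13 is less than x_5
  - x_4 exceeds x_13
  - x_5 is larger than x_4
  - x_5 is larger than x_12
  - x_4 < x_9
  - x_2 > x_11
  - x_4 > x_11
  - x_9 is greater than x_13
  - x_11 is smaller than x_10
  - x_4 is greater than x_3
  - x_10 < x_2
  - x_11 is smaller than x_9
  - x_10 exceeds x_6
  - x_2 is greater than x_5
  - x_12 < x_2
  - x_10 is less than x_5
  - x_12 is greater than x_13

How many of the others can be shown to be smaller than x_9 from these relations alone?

From x_9 the given relations immediately reach x_11, x_13, x_4.
From those, x_3 — 4 in total.
Nothing else is reachable below x_9; 4 in all.

4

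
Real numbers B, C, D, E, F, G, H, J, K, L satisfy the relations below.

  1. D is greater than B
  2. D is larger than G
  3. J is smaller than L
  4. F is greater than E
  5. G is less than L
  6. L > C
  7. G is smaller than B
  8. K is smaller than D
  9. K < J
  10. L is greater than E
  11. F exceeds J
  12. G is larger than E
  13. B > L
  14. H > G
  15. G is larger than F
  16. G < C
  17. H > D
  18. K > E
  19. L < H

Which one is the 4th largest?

Chaining the given pairs: E < K < J < F < G < C < L < B < D < H.
The 4th largest is L.

L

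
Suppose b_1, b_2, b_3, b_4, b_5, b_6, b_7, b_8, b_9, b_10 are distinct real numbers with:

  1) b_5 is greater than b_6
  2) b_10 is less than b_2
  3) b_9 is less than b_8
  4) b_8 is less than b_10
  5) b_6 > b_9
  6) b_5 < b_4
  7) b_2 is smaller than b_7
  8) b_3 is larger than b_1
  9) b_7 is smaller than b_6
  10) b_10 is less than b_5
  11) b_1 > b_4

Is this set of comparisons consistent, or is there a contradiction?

consistent

Every relation is compatible with b_9 < b_8 < b_10 < b_2 < b_7 < b_6 < b_5 < b_4 < b_1 < b_3; the set is consistent.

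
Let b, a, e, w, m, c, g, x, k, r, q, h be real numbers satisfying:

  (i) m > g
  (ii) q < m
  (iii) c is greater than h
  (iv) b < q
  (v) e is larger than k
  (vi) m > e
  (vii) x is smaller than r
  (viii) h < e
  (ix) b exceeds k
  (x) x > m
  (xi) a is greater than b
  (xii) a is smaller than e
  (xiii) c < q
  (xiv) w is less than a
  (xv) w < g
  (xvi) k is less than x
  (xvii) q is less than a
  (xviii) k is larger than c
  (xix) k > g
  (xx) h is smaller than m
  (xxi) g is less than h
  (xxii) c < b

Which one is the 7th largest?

b

The consecutive relations fix a unique order: w < g < h < c < k < b < q < a < e < m < x < r.
Counting 7 from the largest end gives b.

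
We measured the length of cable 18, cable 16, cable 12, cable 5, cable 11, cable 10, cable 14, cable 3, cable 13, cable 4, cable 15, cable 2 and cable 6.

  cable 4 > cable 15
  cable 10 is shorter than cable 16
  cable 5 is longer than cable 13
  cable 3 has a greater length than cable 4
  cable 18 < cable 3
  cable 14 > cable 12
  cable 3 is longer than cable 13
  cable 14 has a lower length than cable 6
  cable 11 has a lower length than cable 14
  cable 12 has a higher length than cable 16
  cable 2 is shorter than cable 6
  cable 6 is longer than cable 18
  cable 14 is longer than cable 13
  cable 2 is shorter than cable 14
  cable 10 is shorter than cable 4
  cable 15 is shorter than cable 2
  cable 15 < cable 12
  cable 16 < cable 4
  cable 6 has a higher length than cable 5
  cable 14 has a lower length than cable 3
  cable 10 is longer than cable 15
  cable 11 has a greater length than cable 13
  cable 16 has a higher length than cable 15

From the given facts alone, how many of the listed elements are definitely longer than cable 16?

5

From cable 16 the given relations immediately reach cable 12, cable 4.
From those, cable 14, cable 3 — 4 in total.
From those, cable 6 — 5 in total.
Nothing else is reachable above cable 16; 5 in all.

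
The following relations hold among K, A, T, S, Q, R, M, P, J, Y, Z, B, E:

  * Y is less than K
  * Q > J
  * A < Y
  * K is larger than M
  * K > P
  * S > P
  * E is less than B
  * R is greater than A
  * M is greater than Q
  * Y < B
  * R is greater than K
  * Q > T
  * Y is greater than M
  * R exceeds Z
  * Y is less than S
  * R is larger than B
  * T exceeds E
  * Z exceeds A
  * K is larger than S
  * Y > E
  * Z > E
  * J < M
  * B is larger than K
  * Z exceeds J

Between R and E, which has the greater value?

R

E < T and T < Q give E < Q.
With Q < M: E < T < Q < M.
Then M < Y extends the chain to Y.
With Y < S: E < T < Q < M < Y < S.
Then S < K extends the chain to K.
Then K < R extends the chain to R.
So E < R; R is the larger of the two.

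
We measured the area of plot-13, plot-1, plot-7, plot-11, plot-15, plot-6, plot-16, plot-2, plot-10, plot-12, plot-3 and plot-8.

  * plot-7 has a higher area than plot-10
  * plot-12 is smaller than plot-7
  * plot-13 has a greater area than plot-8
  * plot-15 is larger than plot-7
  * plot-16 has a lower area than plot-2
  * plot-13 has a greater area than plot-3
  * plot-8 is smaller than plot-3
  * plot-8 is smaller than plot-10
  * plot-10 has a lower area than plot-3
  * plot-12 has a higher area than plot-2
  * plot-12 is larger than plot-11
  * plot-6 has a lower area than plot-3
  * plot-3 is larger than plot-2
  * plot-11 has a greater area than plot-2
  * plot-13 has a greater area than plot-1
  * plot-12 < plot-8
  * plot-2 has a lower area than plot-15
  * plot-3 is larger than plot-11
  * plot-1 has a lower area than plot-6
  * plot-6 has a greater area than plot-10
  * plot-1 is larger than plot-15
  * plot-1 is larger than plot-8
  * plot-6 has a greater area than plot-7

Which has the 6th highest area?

plot-7

Chaining the given pairs: plot-16 < plot-2 < plot-11 < plot-12 < plot-8 < plot-10 < plot-7 < plot-15 < plot-1 < plot-6 < plot-3 < plot-13.
The 6th largest is plot-7.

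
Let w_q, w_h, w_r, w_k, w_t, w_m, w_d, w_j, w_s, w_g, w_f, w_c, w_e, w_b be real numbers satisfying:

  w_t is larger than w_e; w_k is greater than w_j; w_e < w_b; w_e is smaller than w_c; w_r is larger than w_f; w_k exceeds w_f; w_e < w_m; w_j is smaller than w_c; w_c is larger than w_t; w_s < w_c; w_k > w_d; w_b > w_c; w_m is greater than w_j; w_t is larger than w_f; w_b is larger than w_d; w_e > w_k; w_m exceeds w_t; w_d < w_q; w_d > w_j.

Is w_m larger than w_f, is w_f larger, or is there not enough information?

w_m

Link the given pairs in sequence: w_f < w_k; w_k < w_e; w_e < w_t; w_t < w_m.
Together: w_f < w_k < w_e < w_t < w_m.
So w_m is larger.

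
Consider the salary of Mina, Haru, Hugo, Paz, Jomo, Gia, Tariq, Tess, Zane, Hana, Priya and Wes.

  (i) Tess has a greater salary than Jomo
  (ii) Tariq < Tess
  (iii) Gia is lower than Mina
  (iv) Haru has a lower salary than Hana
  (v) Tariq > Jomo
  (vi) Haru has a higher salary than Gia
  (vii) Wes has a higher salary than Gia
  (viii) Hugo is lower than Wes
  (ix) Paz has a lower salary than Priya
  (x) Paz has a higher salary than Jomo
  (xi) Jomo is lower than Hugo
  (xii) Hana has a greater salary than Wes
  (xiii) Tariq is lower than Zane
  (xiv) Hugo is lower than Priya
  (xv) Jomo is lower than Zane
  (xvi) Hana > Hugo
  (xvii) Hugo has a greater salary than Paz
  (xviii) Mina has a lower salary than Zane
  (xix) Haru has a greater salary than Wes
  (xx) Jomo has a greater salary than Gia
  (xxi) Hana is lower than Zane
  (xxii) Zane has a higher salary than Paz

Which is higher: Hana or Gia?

Gia < Jomo and Jomo < Paz give Gia < Paz.
With Paz < Hugo: Gia < Jomo < Paz < Hugo.
With Hugo < Wes: Gia < Jomo < Paz < Hugo < Wes.
With Wes < Haru: Gia < Jomo < Paz < Hugo < Wes < Haru.
With Haru < Hana: Gia < Jomo < Paz < Hugo < Wes < Haru < Hana.
So Gia < Hana; Hana is the higher of the two.

Hana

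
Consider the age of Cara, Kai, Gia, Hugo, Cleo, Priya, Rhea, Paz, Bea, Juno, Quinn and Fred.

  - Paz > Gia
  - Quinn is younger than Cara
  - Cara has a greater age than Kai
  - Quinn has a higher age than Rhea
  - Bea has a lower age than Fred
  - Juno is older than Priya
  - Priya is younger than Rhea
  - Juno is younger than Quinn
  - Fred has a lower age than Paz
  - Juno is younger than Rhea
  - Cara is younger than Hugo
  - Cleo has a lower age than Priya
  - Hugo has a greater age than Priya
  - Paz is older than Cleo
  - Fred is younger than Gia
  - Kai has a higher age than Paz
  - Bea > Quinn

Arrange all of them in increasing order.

The consecutive links are each given: Cleo < Priya; Priya < Juno; Juno < Rhea; Rhea < Quinn; Quinn < Bea; Bea < Fred; Fred < Gia; Gia < Paz; Paz < Kai; Kai < Cara; Cara < Hugo.

Cleo < Priya < Juno < Rhea < Quinn < Bea < Fred < Gia < Paz < Kai < Cara < Hugo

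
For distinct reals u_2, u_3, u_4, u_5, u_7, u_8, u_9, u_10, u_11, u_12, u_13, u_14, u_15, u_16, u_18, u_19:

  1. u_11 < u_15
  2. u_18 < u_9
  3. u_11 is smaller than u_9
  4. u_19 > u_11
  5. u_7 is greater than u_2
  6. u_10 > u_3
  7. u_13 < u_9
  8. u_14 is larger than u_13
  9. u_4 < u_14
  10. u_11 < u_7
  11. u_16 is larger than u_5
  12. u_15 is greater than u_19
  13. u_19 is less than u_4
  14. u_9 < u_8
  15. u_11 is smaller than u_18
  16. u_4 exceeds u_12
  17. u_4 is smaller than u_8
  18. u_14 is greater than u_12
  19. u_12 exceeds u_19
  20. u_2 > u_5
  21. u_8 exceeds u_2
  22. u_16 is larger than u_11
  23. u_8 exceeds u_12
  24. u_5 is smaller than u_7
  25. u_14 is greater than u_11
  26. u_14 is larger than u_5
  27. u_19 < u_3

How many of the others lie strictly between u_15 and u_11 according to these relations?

Chaining upward from u_11 reaches: u_19, u_12, u_16, u_18, u_3, u_4, u_14, u_10, u_9, u_7, u_8.
Chaining downward from u_15 reaches: u_19.
Strictly between u_11 and u_15 are those in both lists: u_19 — 1 element.

1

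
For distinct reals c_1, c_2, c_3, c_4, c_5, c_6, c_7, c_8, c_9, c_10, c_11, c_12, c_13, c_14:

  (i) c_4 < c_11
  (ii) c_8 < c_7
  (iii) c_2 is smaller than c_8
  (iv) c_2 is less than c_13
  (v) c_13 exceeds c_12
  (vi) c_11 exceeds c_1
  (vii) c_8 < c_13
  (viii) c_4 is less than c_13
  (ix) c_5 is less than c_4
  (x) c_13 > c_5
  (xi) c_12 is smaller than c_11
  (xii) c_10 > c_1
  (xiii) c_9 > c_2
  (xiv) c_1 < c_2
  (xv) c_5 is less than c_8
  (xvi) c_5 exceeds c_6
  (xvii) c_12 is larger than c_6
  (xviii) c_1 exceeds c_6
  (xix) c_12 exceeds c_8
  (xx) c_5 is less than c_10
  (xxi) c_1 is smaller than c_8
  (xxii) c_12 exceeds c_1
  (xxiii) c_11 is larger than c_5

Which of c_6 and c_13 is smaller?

c_6

c_6 < c_1 and c_1 < c_2 give c_6 < c_2.
Then c_2 < c_8 extends the chain to c_8.
With c_8 < c_12: c_6 < c_1 < c_2 < c_8 < c_12.
Then c_12 < c_13 extends the chain to c_13.
So c_6 < c_13; c_6 is the smaller of the two.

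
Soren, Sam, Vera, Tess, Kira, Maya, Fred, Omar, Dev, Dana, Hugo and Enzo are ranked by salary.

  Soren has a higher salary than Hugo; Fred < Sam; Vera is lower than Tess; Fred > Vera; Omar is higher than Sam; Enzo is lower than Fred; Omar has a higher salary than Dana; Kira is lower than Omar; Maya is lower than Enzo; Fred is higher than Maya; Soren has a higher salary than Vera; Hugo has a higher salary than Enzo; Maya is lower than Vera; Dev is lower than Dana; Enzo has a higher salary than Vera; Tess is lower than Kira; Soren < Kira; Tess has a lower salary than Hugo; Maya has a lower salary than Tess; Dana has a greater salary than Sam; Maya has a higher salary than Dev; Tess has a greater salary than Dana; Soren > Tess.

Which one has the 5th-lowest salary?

Piecing the relations together gives one ordering: Dev < Maya < Vera < Enzo < Fred < Sam < Dana < Tess < Hugo < Soren < Kira < Omar.
The 5th smallest is Fred.

Fred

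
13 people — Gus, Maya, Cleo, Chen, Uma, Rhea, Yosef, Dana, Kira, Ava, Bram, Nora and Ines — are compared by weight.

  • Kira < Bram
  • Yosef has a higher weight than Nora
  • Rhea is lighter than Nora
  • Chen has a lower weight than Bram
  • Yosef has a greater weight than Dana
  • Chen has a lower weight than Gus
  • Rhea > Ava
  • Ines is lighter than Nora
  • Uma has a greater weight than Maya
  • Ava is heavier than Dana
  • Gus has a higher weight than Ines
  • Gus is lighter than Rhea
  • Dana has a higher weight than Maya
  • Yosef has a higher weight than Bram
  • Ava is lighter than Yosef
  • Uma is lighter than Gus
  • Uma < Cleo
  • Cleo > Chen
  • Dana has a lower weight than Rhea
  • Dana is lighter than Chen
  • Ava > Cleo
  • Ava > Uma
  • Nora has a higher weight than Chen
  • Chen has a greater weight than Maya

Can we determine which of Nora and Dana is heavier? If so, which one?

Nora

Dana < Chen and Chen < Cleo give Dana < Cleo.
With Cleo < Ava: Dana < Chen < Cleo < Ava.
With Ava < Rhea: Dana < Chen < Cleo < Ava < Rhea.
Then Rhea < Nora extends the chain to Nora.
So Nora is heavier.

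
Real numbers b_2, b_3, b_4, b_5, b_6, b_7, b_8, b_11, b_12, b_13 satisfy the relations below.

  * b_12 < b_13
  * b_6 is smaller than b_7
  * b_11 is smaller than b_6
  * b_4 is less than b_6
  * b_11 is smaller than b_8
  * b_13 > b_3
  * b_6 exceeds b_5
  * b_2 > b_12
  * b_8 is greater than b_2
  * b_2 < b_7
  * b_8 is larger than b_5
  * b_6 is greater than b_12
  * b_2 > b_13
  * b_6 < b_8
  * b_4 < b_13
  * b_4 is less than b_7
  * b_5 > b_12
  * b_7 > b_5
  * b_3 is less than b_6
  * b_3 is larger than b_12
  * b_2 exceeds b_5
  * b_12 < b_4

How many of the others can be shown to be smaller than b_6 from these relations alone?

5

From b_6 the given relations immediately reach b_12, b_5, b_11, b_4, b_3.
No other element is forced below b_6 by the given relations, so the count is 5.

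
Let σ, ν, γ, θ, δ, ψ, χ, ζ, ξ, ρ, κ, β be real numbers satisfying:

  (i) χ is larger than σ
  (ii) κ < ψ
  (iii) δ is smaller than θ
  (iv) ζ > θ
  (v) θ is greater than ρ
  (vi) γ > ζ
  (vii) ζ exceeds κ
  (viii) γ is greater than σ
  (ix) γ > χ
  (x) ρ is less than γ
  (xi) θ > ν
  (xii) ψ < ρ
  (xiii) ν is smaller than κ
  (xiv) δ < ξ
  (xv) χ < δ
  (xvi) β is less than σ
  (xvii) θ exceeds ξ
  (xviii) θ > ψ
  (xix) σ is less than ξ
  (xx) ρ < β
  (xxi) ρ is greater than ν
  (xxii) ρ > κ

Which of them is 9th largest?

Piecing the relations together gives one ordering: ν < κ < ψ < ρ < β < σ < χ < δ < ξ < θ < ζ < γ.
The 9th largest is ρ.

ρ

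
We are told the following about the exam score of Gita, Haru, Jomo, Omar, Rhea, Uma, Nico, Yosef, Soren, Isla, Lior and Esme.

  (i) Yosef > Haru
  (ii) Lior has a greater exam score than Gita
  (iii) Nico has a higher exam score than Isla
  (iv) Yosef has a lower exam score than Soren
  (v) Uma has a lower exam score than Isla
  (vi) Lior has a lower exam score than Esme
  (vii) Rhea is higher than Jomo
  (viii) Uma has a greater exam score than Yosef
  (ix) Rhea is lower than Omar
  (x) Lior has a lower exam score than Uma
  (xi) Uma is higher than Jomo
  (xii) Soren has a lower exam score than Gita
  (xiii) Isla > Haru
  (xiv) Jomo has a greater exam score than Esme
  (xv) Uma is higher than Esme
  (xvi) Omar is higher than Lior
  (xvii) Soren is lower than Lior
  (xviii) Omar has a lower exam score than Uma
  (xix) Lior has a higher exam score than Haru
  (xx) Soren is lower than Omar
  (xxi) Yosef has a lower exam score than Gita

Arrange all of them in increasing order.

Nothing is placed below Haru, so it is least; from there Haru < Yosef; Yosef < Soren; Soren < Gita; Gita < Lior; Lior < Esme; Esme < Jomo; Jomo < Rhea; Rhea < Omar; Omar < Uma; Uma < Isla; Isla < Nico, each given directly.

Haru < Yosef < Soren < Gita < Lior < Esme < Jomo < Rhea < Omar < Uma < Isla < Nico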